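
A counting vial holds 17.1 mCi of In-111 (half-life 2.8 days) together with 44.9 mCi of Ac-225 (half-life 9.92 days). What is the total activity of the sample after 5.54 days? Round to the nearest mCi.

35 mCi

In-111: 17.1 × (1/2)^(5.54/2.8) = 17.1 × (1/2)^1.9786 ≈ 4.339 mCi.
Ac-225: 44.9 × (1/2)^(5.54/9.92) = 44.9 × (1/2)^0.55847 ≈ 30.488 mCi.
Total = 4.339 + 30.488 ≈ 34.827 mCi.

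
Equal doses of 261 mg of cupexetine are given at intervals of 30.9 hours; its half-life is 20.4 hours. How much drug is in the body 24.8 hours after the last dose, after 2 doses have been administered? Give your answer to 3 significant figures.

152 mg

The 2 doses were given 55.7, 24.8 hours ago.
Total = 261·(1/2)^(55.7/20.4) + 261·(1/2)^(24.8/20.4)
      = 39.329 + 112.38 ≈ 151.71 mg.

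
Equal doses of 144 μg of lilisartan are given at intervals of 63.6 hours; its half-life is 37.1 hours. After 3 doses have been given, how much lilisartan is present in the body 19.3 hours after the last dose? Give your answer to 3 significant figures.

The 3 doses were given 146.5, 82.9, 19.3 hours ago.
Total = 144·(1/2)^(146.5/37.1) + 144·(1/2)^(82.9/37.1) + 144·(1/2)^(19.3/37.1)
      = 9.3252 + 30.599 + 100.41 ≈ 140.33 μg.

140 μg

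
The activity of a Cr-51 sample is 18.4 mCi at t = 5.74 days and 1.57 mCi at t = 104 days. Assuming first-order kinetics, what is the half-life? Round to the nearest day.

28 days

Over Δt = 104 − 5.74 = 98.26 days, the level fell by a factor of 18.4/1.57 ≈ 11.72.
n = log₂(11.72) ≈ 3.5509 half-lives, so t½ = 98.26/3.5509 ≈ 27.672 days.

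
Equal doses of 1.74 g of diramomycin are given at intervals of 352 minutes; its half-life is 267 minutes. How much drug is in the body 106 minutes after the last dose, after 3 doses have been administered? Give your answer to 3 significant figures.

2.06 g

The 3 doses were given 810, 458, 106 minutes ago.
Total = 1.74·(1/2)^(810/267) + 1.74·(1/2)^(458/267) + 1.74·(1/2)^(106/267)
      = 0.21248 + 0.52988 + 1.3214 ≈ 2.0638 g.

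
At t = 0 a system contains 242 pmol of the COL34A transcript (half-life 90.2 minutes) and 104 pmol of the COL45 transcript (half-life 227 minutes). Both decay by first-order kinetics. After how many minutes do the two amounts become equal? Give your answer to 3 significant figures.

182 minutes

Set 242·(1/2)^(t/90.2) = 104·(1/2)^(t/227).
Taking log₂: log₂(242/104) = t·(1/90.2 − 1/227).
log₂(2.3269) = 1.2184; 1/90.2 − 1/227 = 0.0066812.
t = 1.2184 / 0.0066812 ≈ 182.37 minutes.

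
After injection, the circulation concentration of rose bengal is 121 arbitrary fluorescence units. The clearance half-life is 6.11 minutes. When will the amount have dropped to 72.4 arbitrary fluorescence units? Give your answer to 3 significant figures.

4.53 minutes

Fraction remaining = 72.4/121 ≈ 0.59835.
n = log₂(121/72.4) = ln(1.6713)/ln 2 ≈ 0.74095 half-lives.
t = n × t½ = 0.74095 × 6.11 ≈ 4.5272 minutes.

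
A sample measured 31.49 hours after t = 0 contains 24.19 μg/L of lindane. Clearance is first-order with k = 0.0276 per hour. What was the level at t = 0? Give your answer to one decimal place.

57.7 μg/L

t½ = ln 2 / k = 0.69315 / 0.0276 ≈ 25.114 hours.
Number of half-lives elapsed: n = 31.49/25.114 ≈ 1.2539.
A₀ = A × 2^n = 24.19 × 2^1.2539 = 24.19 × 2.3848 ≈ 57.689 μg/L.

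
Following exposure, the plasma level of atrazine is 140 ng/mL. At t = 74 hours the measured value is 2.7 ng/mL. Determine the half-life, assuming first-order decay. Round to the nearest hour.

13 hours

A/A₀ = 2.7/140 ≈ 0.019286.
n = log₂(51.852) ≈ 5.6963 half-lives elapsed in 74 hours.
t½ = 74/5.6963 ≈ 12.991 hours.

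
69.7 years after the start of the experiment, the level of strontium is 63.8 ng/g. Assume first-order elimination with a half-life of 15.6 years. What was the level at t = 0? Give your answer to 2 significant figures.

1400 ng/g

Number of half-lives elapsed: n = 69.7/15.6 ≈ 4.4679.
A₀ = A × 2^n = 63.8 × 2^4.4679 = 63.8 × 22.13 ≈ 1411.9 ng/g.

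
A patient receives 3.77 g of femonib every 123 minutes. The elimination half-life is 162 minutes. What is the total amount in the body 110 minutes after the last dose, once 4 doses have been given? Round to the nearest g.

The 4 doses were given 479, 356, 233, 110 minutes ago.
Total = 3.77·(1/2)^(479/162) + 3.77·(1/2)^(356/162) + 3.77·(1/2)^(233/162) + 3.77·(1/2)^(110/162)
      = 0.48558 + 0.8219 + 1.3912 + 2.3547 ≈ 5.0534 g.

5 g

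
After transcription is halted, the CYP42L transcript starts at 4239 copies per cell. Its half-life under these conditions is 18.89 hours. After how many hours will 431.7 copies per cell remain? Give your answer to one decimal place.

Fraction remaining = 431.7/4239 ≈ 0.10184.
n = log₂(4239/431.7) = ln(9.8193)/ln 2 ≈ 3.2956 half-lives.
t = n × t½ = 3.2956 × 18.89 ≈ 62.254 hours.

62.3 hours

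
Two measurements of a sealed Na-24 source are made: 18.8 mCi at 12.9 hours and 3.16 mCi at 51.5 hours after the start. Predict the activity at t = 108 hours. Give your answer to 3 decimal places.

Over Δt = 51.5 − 12.9 = 38.6 hours, the level fell by a factor of 18.8/3.16 ≈ 5.9494.
n = log₂(5.9494) ≈ 2.5727 half-lives, so t½ = 38.6/2.5727 ≈ 15.003 hours.
From t = 51.5 to t = 108: 3.16 × (1/2)^((108−51.5)/15.003) ≈ 0.23231 mCi.

0.232 mCi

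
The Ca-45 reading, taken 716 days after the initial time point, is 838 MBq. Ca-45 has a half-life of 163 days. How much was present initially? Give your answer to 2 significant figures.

Number of half-lives elapsed: n = 716/163 ≈ 4.3926.
A₀ = A × 2^n = 838 × 2^4.3926 = 838 × 21.005 ≈ 17602 MBq.

18000 MBq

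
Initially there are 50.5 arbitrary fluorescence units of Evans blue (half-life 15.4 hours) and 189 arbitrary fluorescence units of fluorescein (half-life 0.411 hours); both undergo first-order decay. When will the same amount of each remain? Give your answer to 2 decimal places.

Set 50.5·(1/2)^(t/15.4) = 189·(1/2)^(t/0.411).
Taking log₂: log₂(50.5/189) = t·(1/15.4 − 1/0.411).
log₂(0.2672) = -1.904; 1/15.4 − 1/0.411 = -2.3682.
t = -1.904 / -2.3682 ≈ 0.80401 hours.

0.80 hours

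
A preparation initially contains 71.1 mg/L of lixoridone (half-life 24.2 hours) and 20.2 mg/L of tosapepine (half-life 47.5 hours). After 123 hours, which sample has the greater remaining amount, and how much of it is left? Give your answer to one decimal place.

lixoridone: 71.1 × (1/2)^5.0826 ≈ 2.0982 mg/L.
tosapepine: 20.2 × (1/2)^2.5895 ≈ 3.3562 mg/L.
Tosapepine has more remaining, at ≈ 3.3562 mg/L.

tosapepine, 3.4 mg/L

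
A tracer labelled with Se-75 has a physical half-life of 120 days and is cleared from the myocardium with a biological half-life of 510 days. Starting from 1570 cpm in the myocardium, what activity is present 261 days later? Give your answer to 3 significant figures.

1/t_eff = 1/t_phys + 1/t_biol = 1/120 + 1/510 = 0.010294 per day.
t_eff = 120 × 510 / (120 + 510) ≈ 97.143 days.
Remaining = 1570 × (1/2)^(261/97.143) = 1570 × (1/2)^2.6868 ≈ 243.84 cpm.

244 cpm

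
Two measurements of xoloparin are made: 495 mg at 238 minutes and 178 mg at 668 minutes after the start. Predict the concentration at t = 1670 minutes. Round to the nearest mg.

16 mg

Over Δt = 668 − 238 = 430 minutes, the level fell by a factor of 495/178 ≈ 2.7809.
n = log₂(2.7809) ≈ 1.4756 half-lives, so t½ = 430/1.4756 ≈ 291.42 minutes.
From t = 668 to t = 1670: 178 × (1/2)^((1670−668)/291.42) ≈ 16.42 mg.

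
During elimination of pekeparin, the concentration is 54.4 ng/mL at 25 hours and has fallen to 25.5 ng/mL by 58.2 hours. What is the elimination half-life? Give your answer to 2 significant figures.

30 hours

Over Δt = 58.2 − 25 = 33.2 hours, the level fell by a factor of 54.4/25.5 ≈ 2.1333.
n = log₂(2.1333) ≈ 1.0931 half-lives, so t½ = 33.2/1.0931 ≈ 30.372 hours.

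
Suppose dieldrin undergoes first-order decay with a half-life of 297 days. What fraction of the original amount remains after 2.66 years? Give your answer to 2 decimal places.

0.10

2.66 years = 970.9 days.
n = 970.9/297 ≈ 3.269 half-lives.
Fraction remaining = (1/2)^3.269 ≈ 0.10374.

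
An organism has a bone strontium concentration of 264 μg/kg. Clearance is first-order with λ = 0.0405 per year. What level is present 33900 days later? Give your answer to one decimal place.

6.1 μg/kg

t½ = ln 2 / λ = 0.69315 / 0.0405 ≈ 17.115 years.
Convert the elapsed time: 33900 days = 92.8767 years.
Number of half-lives: n = 92.8767/17.115 ≈ 5.4267.
Remaining = 264 × (1/2)^5.4267 = 264 × 0.023249 ≈ 6.1377 μg/kg.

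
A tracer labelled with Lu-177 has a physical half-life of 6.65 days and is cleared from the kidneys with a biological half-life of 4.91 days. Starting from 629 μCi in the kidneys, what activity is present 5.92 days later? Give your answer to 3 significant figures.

147 μCi

1/t_eff = 1/t_phys + 1/t_biol = 1/6.65 + 1/4.91 = 0.35404 per day.
t_eff = 6.65 × 4.91 / (6.65 + 4.91) ≈ 2.8245 days.
Remaining = 629 × (1/2)^(5.92/2.8245) = 629 × (1/2)^2.0959 ≈ 147.13 μCi.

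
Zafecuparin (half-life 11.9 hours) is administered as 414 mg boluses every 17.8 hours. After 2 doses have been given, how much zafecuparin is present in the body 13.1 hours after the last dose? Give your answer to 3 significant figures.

The 2 doses were given 30.9, 13.1 hours ago.
Total = 414·(1/2)^(30.9/11.9) + 414·(1/2)^(13.1/11.9)
      = 68.444 + 193.03 ≈ 261.47 mg.

261 mg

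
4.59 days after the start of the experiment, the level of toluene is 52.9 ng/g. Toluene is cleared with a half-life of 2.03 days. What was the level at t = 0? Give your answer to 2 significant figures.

Number of half-lives elapsed: n = 4.59/2.03 ≈ 2.2611.
A₀ = A × 2^n = 52.9 × 2^2.2611 = 52.9 × 4.7935 ≈ 253.58 ng/g.

250 ng/g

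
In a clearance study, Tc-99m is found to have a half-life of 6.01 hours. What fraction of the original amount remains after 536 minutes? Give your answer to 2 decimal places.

0.36

536 minutes = 8.93333 hours.
n = 8.93333/6.01 ≈ 1.4864 half-lives.
Fraction remaining = (1/2)^1.4864 ≈ 0.3569.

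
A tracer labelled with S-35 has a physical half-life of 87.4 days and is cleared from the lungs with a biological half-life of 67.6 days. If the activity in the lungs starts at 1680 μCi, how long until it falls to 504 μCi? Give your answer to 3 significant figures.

66.2 days

1/t_eff = 1/t_phys + 1/t_biol = 1/87.4 + 1/67.6 = 0.026235 per day.
t_eff = 87.4 × 67.6 / (87.4 + 67.6) ≈ 38.118 days.
n = log₂(1680/504) ≈ 1.737; t = 1.737 × 38.118 ≈ 66.209 days.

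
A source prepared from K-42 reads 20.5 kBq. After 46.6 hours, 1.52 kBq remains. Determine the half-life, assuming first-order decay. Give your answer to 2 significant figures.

A/A₀ = 1.52/20.5 ≈ 0.074146.
n = log₂(13.487) ≈ 3.7535 half-lives elapsed in 46.6 hours.
t½ = 46.6/3.7535 ≈ 12.415 hours.

12 hours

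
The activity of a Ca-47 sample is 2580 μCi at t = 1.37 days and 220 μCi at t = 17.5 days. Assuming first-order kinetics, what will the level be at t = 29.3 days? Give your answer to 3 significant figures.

Over Δt = 17.5 − 1.37 = 16.13 days, the level fell by a factor of 2580/220 ≈ 11.727.
n = log₂(11.727) ≈ 3.5518 half-lives, so t½ = 16.13/3.5518 ≈ 4.5414 days.
From t = 17.5 to t = 29.3: 220 × (1/2)^((29.3−17.5)/4.5414) ≈ 36.328 μCi.

36.3 μCi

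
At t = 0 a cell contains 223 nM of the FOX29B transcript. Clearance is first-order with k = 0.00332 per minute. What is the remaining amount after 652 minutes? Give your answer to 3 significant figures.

25.6 nM

t½ = ln 2 / k = 0.69315 / 0.00332 ≈ 208.78 minutes.
Number of half-lives: n = 652/208.78 ≈ 3.1229.
Remaining = 223 × (1/2)^3.1229 = 223 × 0.11479 ≈ 25.598 nM.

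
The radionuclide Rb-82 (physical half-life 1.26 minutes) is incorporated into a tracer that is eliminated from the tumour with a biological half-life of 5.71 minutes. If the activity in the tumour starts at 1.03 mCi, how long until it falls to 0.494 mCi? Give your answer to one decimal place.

1/t_eff = 1/t_phys + 1/t_biol = 1/1.26 + 1/5.71 = 0.96878 per minute.
t_eff = 1.26 × 5.71 / (1.26 + 5.71) ≈ 1.0322 minutes.
n = log₂(1.03/0.494) ≈ 1.0601; t = 1.0601 × 1.0322 ≈ 1.0942 minutes.

1.1 minutes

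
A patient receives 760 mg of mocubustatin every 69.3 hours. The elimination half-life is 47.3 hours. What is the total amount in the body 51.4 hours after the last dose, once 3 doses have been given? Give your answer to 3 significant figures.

534 mg

The 3 doses were given 190, 120.7, 51.4 hours ago.
Total = 760·(1/2)^(190/47.3) + 760·(1/2)^(120.7/47.3) + 760·(1/2)^(51.4/47.3)
      = 46.946 + 129.61 + 357.84 ≈ 534.4 mg.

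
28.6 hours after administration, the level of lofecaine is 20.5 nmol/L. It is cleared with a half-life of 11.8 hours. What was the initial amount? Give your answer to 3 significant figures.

Number of half-lives elapsed: n = 28.6/11.8 ≈ 2.4237.
A₀ = A × 2^n = 20.5 × 2^2.4237 = 20.5 × 5.3656 ≈ 109.99 nmol/L.

110 nmol/L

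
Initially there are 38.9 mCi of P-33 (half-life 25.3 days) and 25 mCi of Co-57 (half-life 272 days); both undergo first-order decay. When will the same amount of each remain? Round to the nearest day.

18 days

Set 38.9·(1/2)^(t/25.3) = 25·(1/2)^(t/272).
Taking log₂: log₂(38.9/25) = t·(1/25.3 − 1/272).
log₂(1.556) = 0.63784; 1/25.3 − 1/272 = 0.035849.
t = 0.63784 / 0.035849 ≈ 17.792 days.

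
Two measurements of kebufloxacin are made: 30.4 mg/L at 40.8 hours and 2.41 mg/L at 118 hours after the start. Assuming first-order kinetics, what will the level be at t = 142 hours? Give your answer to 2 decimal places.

1.10 mg/L

Over Δt = 118 − 40.8 = 77.2 hours, the level fell by a factor of 30.4/2.41 ≈ 12.614.
n = log₂(12.614) ≈ 3.657 half-lives, so t½ = 77.2/3.657 ≈ 21.11 hours.
From t = 118 to t = 142: 2.41 × (1/2)^((142−118)/21.11) ≈ 1.0959 mg/L.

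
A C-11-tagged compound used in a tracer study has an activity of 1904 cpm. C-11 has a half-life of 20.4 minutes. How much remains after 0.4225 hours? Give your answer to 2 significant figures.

800 cpm

Convert the elapsed time: 0.4225 hours = 25.35 minutes.
Number of half-lives: n = 25.35/20.4 ≈ 1.2426.
Remaining = 1904 × (1/2)^1.2426 = 1904 × 0.4226 ≈ 804.62 cpm.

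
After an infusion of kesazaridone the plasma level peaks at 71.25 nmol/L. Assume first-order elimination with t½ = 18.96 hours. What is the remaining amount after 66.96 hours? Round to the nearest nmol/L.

6 nmol/L

Number of half-lives: n = 66.96/18.96 ≈ 3.5316.
Remaining = 71.25 × (1/2)^3.5316 = 71.25 × 0.086471 ≈ 6.161 nmol/L.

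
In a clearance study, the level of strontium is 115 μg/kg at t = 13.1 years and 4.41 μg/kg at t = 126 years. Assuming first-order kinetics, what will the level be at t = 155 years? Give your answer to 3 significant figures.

1.91 μg/kg

Over Δt = 126 − 13.1 = 112.9 years, the level fell by a factor of 115/4.41 ≈ 26.077.
n = log₂(26.077) ≈ 4.7047 half-lives, so t½ = 112.9/4.7047 ≈ 23.997 years.
From t = 126 to t = 155: 4.41 × (1/2)^((155−126)/23.997) ≈ 1.9083 μg/kg.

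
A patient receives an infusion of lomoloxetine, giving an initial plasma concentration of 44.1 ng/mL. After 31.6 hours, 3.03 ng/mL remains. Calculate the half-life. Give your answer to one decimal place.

A/A₀ = 3.03/44.1 ≈ 0.068707.
n = log₂(14.554) ≈ 3.8634 half-lives elapsed in 31.6 hours.
t½ = 31.6/3.8634 ≈ 8.1793 hours.

8.2 hours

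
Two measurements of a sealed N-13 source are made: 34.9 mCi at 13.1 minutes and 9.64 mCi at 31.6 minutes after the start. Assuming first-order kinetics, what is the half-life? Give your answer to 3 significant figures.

9.97 minutes

Over Δt = 31.6 − 13.1 = 18.5 minutes, the level fell by a factor of 34.9/9.64 ≈ 3.6203.
n = log₂(3.6203) ≈ 1.8561 half-lives, so t½ = 18.5/1.8561 ≈ 9.967 minutes.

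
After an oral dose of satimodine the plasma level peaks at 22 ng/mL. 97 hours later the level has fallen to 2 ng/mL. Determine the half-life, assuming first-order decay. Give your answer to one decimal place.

28.0 hours

A/A₀ = 2/22 ≈ 0.090909.
n = log₂(11) ≈ 3.4594 half-lives elapsed in 97 hours.
t½ = 97/3.4594 ≈ 28.039 hours.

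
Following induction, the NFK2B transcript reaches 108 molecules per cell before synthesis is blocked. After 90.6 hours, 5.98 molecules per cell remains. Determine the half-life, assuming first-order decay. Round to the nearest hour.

22 hours

A/A₀ = 5.98/108 ≈ 0.05537.
n = log₂(18.06) ≈ 4.1747 half-lives elapsed in 90.6 hours.
t½ = 90.6/4.1747 ≈ 21.702 hours.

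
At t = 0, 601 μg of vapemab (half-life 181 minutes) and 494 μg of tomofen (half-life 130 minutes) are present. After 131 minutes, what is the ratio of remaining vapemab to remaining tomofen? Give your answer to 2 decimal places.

1.48

vapemab: 601 × (1/2)^(131/181) = 601 × (1/2)^0.72376 ≈ 363.92 μg.
tomofen: 494 × (1/2)^(131/130) = 494 × (1/2)^1.0077 ≈ 245.69 μg.
Ratio ≈ 363.92 / 245.69 ≈ 1.4812.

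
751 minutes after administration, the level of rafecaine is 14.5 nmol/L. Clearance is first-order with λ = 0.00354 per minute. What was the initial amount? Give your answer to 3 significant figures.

207 nmol/L

t½ = ln 2 / λ = 0.69315 / 0.00354 ≈ 195.8 minutes.
Number of half-lives elapsed: n = 751/195.8 ≈ 3.8355.
A₀ = A × 2^n = 14.5 × 2^3.8355 = 14.5 × 14.275 ≈ 206.99 nmol/L.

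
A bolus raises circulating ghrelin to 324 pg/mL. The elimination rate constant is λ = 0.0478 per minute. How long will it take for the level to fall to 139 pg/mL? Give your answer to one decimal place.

t½ = ln 2 / λ = 0.69315 / 0.0478 ≈ 14.501 minutes.
Fraction remaining = 139/324 ≈ 0.42901.
n = log₂(324/139) = ln(2.3309)/ln 2 ≈ 1.2209 half-lives.
t = n × t½ = 1.2209 × 14.501 ≈ 17.704 minutes.

17.7 minutes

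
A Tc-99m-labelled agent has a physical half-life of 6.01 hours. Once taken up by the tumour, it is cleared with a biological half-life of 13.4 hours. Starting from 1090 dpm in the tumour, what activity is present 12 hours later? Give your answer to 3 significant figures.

147 dpm

1/t_eff = 1/t_phys + 1/t_biol = 1/6.01 + 1/13.4 = 0.24102 per hour.
t_eff = 6.01 × 13.4 / (6.01 + 13.4) ≈ 4.1491 hours.
Remaining = 1090 × (1/2)^(12/4.1491) = 1090 × (1/2)^2.8922 ≈ 146.82 dpm.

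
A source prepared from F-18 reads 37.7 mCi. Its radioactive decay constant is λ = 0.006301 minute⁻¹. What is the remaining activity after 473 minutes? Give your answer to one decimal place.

1.9 mCi

t½ = ln 2 / λ = 0.69315 / 0.006301 ≈ 110.01 minutes.
Number of half-lives: n = 473/110.01 ≈ 4.2998.
Remaining = 37.7 × (1/2)^4.2998 = 37.7 × 0.050774 ≈ 1.9142 mCi.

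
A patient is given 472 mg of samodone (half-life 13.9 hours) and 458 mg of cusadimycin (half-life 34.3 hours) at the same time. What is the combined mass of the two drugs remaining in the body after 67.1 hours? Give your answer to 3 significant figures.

samodone: 472 × (1/2)^(67.1/13.9) = 472 × (1/2)^4.8273 ≈ 16.625 mg.
cusadimycin: 458 × (1/2)^(67.1/34.3) = 458 × (1/2)^1.9563 ≈ 118.02 mg.
Total = 16.625 + 118.02 ≈ 134.65 mg.

135 mg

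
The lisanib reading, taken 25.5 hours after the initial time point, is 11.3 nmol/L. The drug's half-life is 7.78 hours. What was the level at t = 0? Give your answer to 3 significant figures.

Number of half-lives elapsed: n = 25.5/7.78 ≈ 3.2776.
A₀ = A × 2^n = 11.3 × 2^3.2776 = 11.3 × 9.6976 ≈ 109.58 nmol/L.

110 nmol/L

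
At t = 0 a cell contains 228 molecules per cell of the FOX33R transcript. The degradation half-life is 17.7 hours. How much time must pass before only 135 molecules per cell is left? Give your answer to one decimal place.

Fraction remaining = 135/228 ≈ 0.59211.
n = log₂(228/135) = ln(1.6889)/ln 2 ≈ 0.75607 half-lives.
t = n × t½ = 0.75607 × 17.7 ≈ 13.383 hours.

13.4 hours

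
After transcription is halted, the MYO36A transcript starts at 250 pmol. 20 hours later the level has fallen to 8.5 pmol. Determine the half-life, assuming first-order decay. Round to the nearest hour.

A/A₀ = 8.5/250 ≈ 0.034.
n = log₂(29.412) ≈ 4.8783 half-lives elapsed in 20 hours.
t½ = 20/4.8783 ≈ 4.0998 hours.

4 hours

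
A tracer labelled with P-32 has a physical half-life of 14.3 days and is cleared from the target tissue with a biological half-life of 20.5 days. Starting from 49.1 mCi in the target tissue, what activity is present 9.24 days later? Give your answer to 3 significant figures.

23.0 mCi

1/t_eff = 1/t_phys + 1/t_biol = 1/14.3 + 1/20.5 = 0.11871 per day.
t_eff = 14.3 × 20.5 / (14.3 + 20.5) ≈ 8.4239 days.
Remaining = 49.1 × (1/2)^(9.24/8.4239) = 49.1 × (1/2)^1.0969 ≈ 22.955 mCi.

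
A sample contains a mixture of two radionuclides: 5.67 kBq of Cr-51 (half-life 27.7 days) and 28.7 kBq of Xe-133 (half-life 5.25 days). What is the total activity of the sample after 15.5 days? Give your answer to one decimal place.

7.6 kBq

Cr-51: 5.67 × (1/2)^(15.5/27.7) = 5.67 × (1/2)^0.55957 ≈ 3.8471 kBq.
Xe-133: 28.7 × (1/2)^(15.5/5.25) = 28.7 × (1/2)^2.9524 ≈ 3.7079 kBq.
Total = 3.8471 + 3.7079 ≈ 7.555 kBq.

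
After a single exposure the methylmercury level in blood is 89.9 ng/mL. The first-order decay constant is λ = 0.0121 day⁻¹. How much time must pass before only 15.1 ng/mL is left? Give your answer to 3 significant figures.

147 days

t½ = ln 2 / λ = 0.69315 / 0.0121 ≈ 57.285 days.
Fraction remaining = 15.1/89.9 ≈ 0.16796.
n = log₂(89.9/15.1) = ln(5.9536)/ln 2 ≈ 2.5738 half-lives.
t = n × t½ = 2.5738 × 57.285 ≈ 147.44 days.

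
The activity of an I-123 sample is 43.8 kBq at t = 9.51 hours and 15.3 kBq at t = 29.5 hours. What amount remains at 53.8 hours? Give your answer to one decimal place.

Over Δt = 29.5 − 9.51 = 19.99 hours, the level fell by a factor of 43.8/15.3 ≈ 2.8627.
n = log₂(2.8627) ≈ 1.5174 half-lives, so t½ = 19.99/1.5174 ≈ 13.174 hours.
From t = 29.5 to t = 53.8: 15.3 × (1/2)^((53.8−29.5)/13.174) ≈ 4.2601 kBq.

4.3 kBq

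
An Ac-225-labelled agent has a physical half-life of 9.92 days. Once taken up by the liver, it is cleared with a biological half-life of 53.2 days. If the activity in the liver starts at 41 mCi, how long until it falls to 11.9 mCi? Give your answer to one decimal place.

14.9 days

1/t_eff = 1/t_phys + 1/t_biol = 1/9.92 + 1/53.2 = 0.1196 per day.
t_eff = 9.92 × 53.2 / (9.92 + 53.2) ≈ 8.361 days.
n = log₂(41/11.9) ≈ 1.7847; t = 1.7847 × 8.361 ≈ 14.921 days.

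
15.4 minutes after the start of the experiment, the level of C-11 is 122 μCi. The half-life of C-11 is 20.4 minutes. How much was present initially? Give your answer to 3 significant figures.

Number of half-lives elapsed: n = 15.4/20.4 ≈ 0.7549.
A₀ = A × 2^n = 122 × 2^0.7549 = 122 × 1.6875 ≈ 205.88 μCi.

206 μCi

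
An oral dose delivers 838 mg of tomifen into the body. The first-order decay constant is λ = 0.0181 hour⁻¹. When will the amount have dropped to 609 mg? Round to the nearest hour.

t½ = ln 2 / λ = 0.69315 / 0.0181 ≈ 38.295 hours.
Fraction remaining = 609/838 ≈ 0.72673.
n = log₂(838/609) = ln(1.376)/ln 2 ≈ 0.46051 half-lives.
t = n × t½ = 0.46051 × 38.295 ≈ 17.635 hours.

18 hours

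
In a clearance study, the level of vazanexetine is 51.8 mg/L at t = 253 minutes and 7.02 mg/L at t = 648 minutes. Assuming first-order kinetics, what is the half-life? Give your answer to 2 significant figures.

Over Δt = 648 − 253 = 395 minutes, the level fell by a factor of 51.8/7.02 ≈ 7.3789.
n = log₂(7.3789) ≈ 2.8834 half-lives, so t½ = 395/2.8834 ≈ 136.99 minutes.

140 minutes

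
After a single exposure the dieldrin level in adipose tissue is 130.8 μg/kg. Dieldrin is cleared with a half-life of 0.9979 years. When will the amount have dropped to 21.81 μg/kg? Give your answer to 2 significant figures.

Fraction remaining = 21.81/130.8 ≈ 0.16674.
n = log₂(130.8/21.81) = ln(5.9972)/ln 2 ≈ 2.5843 half-lives.
t = n × t½ = 2.5843 × 0.9979 ≈ 2.5789 years.

2.6 years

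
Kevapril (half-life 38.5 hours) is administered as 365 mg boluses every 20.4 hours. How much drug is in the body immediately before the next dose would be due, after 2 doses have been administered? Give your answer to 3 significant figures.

The 2 doses were given 40.8, 20.4 hours ago.
Total = 365·(1/2)^(40.8/38.5) + 365·(1/2)^(20.4/38.5)
      = 175.1 + 252.81 ≈ 427.9 mg.

428 mg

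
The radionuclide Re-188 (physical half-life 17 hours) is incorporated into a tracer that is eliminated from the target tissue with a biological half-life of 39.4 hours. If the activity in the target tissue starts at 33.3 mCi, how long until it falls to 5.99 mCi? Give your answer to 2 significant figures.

29 hours

1/t_eff = 1/t_phys + 1/t_biol = 1/17 + 1/39.4 = 0.084204 per hour.
t_eff = 17 × 39.4 / (17 + 39.4) ≈ 11.876 hours.
n = log₂(33.3/5.99) ≈ 2.4749; t = 2.4749 × 11.876 ≈ 29.392 hours.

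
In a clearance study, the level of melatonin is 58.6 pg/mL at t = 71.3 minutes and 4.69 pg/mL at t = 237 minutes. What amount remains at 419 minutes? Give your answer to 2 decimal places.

Over Δt = 237 − 71.3 = 165.7 minutes, the level fell by a factor of 58.6/4.69 ≈ 12.495.
n = log₂(12.495) ≈ 3.6432 half-lives, so t½ = 165.7/3.6432 ≈ 45.481 minutes.
From t = 237 to t = 419: 4.69 × (1/2)^((419−237)/45.481) ≈ 0.29279 pg/mL.

0.29 pg/mL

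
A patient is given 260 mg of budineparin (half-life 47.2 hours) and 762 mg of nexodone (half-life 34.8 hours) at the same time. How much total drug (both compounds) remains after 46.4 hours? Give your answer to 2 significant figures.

430 mg

budineparin: 260 × (1/2)^(46.4/47.2) = 260 × (1/2)^0.98305 ≈ 131.54 mg.
nexodone: 762 × (1/2)^(46.4/34.8) = 762 × (1/2)^1.3333 ≈ 302.4 mg.
Total = 131.54 + 302.4 ≈ 433.94 mg.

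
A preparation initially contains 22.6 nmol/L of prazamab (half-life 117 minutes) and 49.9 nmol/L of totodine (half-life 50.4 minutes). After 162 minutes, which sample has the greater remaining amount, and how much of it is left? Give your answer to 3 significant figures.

prazamab, 8.66 nmol/L

prazamab: 22.6 × (1/2)^1.3846 ≈ 8.6556 nmol/L.
totodine: 49.9 × (1/2)^3.2143 ≈ 5.3766 nmol/L.
Prazamab has more remaining, at ≈ 8.6556 nmol/L.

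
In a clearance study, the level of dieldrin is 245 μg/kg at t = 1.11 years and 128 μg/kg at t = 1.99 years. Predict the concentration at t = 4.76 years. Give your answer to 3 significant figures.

16.6 μg/kg

Over Δt = 1.99 − 1.11 = 0.88 years, the level fell by a factor of 245/128 ≈ 1.9141.
n = log₂(1.9141) ≈ 0.93664 half-lives, so t½ = 0.88/0.93664 ≈ 0.93953 years.
From t = 1.99 to t = 4.76: 128 × (1/2)^((4.76−1.99)/0.93953) ≈ 16.584 μg/kg.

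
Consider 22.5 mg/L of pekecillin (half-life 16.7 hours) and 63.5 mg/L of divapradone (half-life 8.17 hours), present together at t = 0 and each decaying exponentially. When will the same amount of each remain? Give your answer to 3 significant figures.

Set 22.5·(1/2)^(t/16.7) = 63.5·(1/2)^(t/8.17).
Taking log₂: log₂(22.5/63.5) = t·(1/16.7 − 1/8.17).
log₂(0.35433) = -1.4968; 1/16.7 − 1/8.17 = -0.062519.
t = -1.4968 / -0.062519 ≈ 23.942 hours.

23.9 hours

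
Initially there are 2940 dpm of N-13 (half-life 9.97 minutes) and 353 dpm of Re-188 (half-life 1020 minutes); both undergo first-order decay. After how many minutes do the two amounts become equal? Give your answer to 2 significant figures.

Set 2940·(1/2)^(t/9.97) = 353·(1/2)^(t/1020).
Taking log₂: log₂(2940/353) = t·(1/9.97 − 1/1020).
log₂(8.3286) = 3.0581; 1/9.97 − 1/1020 = 0.099321.
t = 3.0581 / 0.099321 ≈ 30.79 minutes.

31 minutes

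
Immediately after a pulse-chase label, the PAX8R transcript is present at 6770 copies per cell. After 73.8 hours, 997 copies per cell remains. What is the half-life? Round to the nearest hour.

A/A₀ = 997/6770 ≈ 0.14727.
n = log₂(6.7904) ≈ 2.7635 half-lives elapsed in 73.8 hours.
t½ = 73.8/2.7635 ≈ 26.705 hours.

27 hours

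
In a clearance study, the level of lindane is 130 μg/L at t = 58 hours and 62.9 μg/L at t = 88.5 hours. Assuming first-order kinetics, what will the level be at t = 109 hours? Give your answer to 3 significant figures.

Over Δt = 88.5 − 58 = 30.5 hours, the level fell by a factor of 130/62.9 ≈ 2.0668.
n = log₂(2.0668) ≈ 1.0474 half-lives, so t½ = 30.5/1.0474 ≈ 29.12 hours.
From t = 88.5 to t = 109: 62.9 × (1/2)^((109−88.5)/29.12) ≈ 38.613 μg/L.

38.6 μg/L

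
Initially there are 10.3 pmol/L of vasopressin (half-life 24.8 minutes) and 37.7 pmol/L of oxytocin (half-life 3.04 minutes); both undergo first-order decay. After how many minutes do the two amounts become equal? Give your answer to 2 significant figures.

6.5 minutes

Set 10.3·(1/2)^(t/24.8) = 37.7·(1/2)^(t/3.04).
Taking log₂: log₂(10.3/37.7) = t·(1/24.8 − 1/3.04).
log₂(0.27321) = -1.8719; 1/24.8 − 1/3.04 = -0.28862.
t = -1.8719 / -0.28862 ≈ 6.4857 minutes.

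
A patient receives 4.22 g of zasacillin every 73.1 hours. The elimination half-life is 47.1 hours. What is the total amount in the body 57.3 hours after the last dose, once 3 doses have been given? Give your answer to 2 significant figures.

The 3 doses were given 203.5, 130.4, 57.3 hours ago.
Total = 4.22·(1/2)^(203.5/47.1) + 4.22·(1/2)^(130.4/47.1) + 4.22·(1/2)^(57.3/47.1)
      = 0.2112 + 0.61928 + 1.8159 ≈ 2.6464 g.

2.6 g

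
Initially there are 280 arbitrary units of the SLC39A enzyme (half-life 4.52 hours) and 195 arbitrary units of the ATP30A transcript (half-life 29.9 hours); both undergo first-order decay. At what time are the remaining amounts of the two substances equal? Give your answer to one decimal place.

Set 280·(1/2)^(t/4.52) = 195·(1/2)^(t/29.9).
Taking log₂: log₂(280/195) = t·(1/4.52 − 1/29.9).
log₂(1.4359) = 0.52195; 1/4.52 − 1/29.9 = 0.18779.
t = 0.52195 / 0.18779 ≈ 2.7794 hours.

2.8 hours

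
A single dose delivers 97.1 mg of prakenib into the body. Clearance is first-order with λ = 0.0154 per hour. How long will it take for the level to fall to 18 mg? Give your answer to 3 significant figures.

t½ = ln 2 / λ = 0.69315 / 0.0154 ≈ 45.01 hours.
Fraction remaining = 18/97.1 ≈ 0.18538.
n = log₂(97.1/18) = ln(5.3944)/ln 2 ≈ 2.4315 half-lives.
t = n × t½ = 2.4315 × 45.01 ≈ 109.44 hours.

109 hours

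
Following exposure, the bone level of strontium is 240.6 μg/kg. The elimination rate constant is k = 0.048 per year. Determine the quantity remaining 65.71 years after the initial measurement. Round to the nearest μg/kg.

t½ = ln 2 / k = 0.69315 / 0.048 ≈ 14.441 years.
Number of half-lives: n = 65.71/14.441 ≈ 4.5504.
Remaining = 240.6 × (1/2)^4.5504 = 240.6 × 0.042678 ≈ 10.268 μg/kg.

10 μg/kg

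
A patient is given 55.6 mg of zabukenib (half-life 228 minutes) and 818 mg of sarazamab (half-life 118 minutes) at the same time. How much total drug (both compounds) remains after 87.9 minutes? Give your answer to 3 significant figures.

531 mg

zabukenib: 55.6 × (1/2)^(87.9/228) = 55.6 × (1/2)^0.38553 ≈ 42.562 mg.
sarazamab: 818 × (1/2)^(87.9/118) = 818 × (1/2)^0.74492 ≈ 488.1 mg.
Total = 42.562 + 488.1 ≈ 530.66 mg.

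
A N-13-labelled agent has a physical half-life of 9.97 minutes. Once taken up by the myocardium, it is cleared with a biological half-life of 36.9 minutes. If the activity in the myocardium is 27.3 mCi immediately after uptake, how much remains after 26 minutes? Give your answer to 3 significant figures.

1/t_eff = 1/t_phys + 1/t_biol = 1/9.97 + 1/36.9 = 0.1274 per minute.
t_eff = 9.97 × 36.9 / (9.97 + 36.9) ≈ 7.8492 minutes.
Remaining = 27.3 × (1/2)^(26/7.8492) = 27.3 × (1/2)^3.3124 ≈ 2.748 mCi.

2.75 mCi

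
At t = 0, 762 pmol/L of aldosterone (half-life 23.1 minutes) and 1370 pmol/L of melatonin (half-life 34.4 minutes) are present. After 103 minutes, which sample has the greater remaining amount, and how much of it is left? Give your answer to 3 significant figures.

melatonin, 172 pmol/L

aldosterone: 762 × (1/2)^4.4589 ≈ 34.65 pmol/L.
melatonin: 1370 × (1/2)^2.9942 ≈ 171.94 pmol/L.
Melatonin has more remaining, at ≈ 171.94 pmol/L.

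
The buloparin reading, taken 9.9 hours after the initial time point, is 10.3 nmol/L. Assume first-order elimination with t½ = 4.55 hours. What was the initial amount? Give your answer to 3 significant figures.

46.5 nmol/L

Number of half-lives elapsed: n = 9.9/4.55 ≈ 2.1758.
A₀ = A × 2^n = 10.3 × 2^2.1758 = 10.3 × 4.5184 ≈ 46.54 nmol/L.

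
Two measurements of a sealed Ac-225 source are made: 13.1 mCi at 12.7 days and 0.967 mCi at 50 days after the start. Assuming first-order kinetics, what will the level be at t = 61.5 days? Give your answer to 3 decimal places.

0.433 mCi

Over Δt = 50 − 12.7 = 37.3 days, the level fell by a factor of 13.1/0.967 ≈ 13.547.
n = log₂(13.547) ≈ 3.7599 half-lives, so t½ = 37.3/3.7599 ≈ 9.9205 days.
From t = 50 to t = 61.5: 0.967 × (1/2)^((61.5−50)/9.9205) ≈ 0.43298 mCi.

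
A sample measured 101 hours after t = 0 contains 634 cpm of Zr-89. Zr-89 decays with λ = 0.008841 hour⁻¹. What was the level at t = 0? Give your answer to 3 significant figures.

t½ = ln 2 / λ = 0.69315 / 0.008841 ≈ 78.401 hours.
Number of half-lives elapsed: n = 101/78.401 ≈ 1.2882.
A₀ = A × 2^n = 634 × 2^1.2882 = 634 × 2.4423 ≈ 1548.4 cpm.

1550 cpm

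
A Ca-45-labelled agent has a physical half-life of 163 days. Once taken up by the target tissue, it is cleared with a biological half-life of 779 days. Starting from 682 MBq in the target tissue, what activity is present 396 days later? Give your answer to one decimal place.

89.0 MBq

1/t_eff = 1/t_phys + 1/t_biol = 1/163 + 1/779 = 0.0074187 per day.
t_eff = 163 × 779 / (163 + 779) ≈ 134.8 days.
Remaining = 682 × (1/2)^(396/134.8) = 682 × (1/2)^2.9378 ≈ 89.006 MBq.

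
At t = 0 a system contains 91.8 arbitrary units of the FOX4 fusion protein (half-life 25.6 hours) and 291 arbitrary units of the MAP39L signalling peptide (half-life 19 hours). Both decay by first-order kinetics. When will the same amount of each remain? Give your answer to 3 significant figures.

123 hours

Set 91.8·(1/2)^(t/25.6) = 291·(1/2)^(t/19).
Taking log₂: log₂(91.8/291) = t·(1/25.6 − 1/19).
log₂(0.31546) = -1.6645; 1/25.6 − 1/19 = -0.013569.
t = -1.6645 / -0.013569 ≈ 122.67 hours.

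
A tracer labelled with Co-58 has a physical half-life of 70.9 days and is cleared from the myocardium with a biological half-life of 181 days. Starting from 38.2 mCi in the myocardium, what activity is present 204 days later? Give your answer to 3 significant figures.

2.38 mCi

1/t_eff = 1/t_phys + 1/t_biol = 1/70.9 + 1/181 = 0.019629 per day.
t_eff = 70.9 × 181 / (70.9 + 181) ≈ 50.944 days.
Remaining = 38.2 × (1/2)^(204/50.944) = 38.2 × (1/2)^4.0044 ≈ 2.3803 mCi.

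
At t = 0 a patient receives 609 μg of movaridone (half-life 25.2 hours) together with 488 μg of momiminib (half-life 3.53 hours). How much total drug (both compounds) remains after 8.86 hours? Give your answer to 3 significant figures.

movaridone: 609 × (1/2)^(8.86/25.2) = 609 × (1/2)^0.35159 ≈ 477.29 μg.
momiminib: 488 × (1/2)^(8.86/3.53) = 488 × (1/2)^2.5099 ≈ 85.676 μg.
Total = 477.29 + 85.676 ≈ 562.96 μg.

563 μg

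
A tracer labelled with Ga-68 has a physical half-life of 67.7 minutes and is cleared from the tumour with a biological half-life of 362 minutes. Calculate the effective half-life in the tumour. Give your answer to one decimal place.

57.0 minutes

1/t_eff = 1/t_phys + 1/t_biol = 1/67.7 + 1/362 = 0.017533 per minute.
t_eff = 67.7 × 362 / (67.7 + 362) ≈ 57.034 minutes.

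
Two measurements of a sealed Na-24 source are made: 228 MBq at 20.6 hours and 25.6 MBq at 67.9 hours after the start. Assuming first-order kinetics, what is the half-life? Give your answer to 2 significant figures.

15 hours

Over Δt = 67.9 − 20.6 = 47.3 hours, the level fell by a factor of 228/25.6 ≈ 8.9062.
n = log₂(8.9062) ≈ 3.1548 half-lives, so t½ = 47.3/3.1548 ≈ 14.993 hours.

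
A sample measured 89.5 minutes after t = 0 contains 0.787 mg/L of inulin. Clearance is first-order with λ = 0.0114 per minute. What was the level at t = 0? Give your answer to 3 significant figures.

t½ = ln 2 / λ = 0.69315 / 0.0114 ≈ 60.802 minutes.
Number of half-lives elapsed: n = 89.5/60.802 ≈ 1.472.
A₀ = A × 2^n = 0.787 × 2^1.472 = 0.787 × 2.774 ≈ 2.1832 mg/L.

2.18 mg/L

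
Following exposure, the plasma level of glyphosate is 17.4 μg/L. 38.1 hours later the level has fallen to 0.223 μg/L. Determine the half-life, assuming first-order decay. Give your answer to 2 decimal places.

A/A₀ = 0.223/17.4 ≈ 0.012816.
n = log₂(78.027) ≈ 6.2859 half-lives elapsed in 38.1 hours.
t½ = 38.1/6.2859 ≈ 6.0612 hours.

6.06 hours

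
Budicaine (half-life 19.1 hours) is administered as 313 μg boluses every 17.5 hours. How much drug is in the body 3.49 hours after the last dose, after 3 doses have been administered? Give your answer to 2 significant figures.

The 3 doses were given 38.49, 20.99, 3.49 hours ago.
Total = 313·(1/2)^(38.49/19.1) + 313·(1/2)^(20.99/19.1) + 313·(1/2)^(3.49/19.1)
      = 77.431 + 146.13 + 275.77 ≈ 499.32 μg.

500 μg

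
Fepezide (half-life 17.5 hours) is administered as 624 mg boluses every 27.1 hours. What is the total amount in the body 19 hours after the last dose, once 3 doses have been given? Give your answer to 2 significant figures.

The 3 doses were given 73.2, 46.1, 19 hours ago.
Total = 624·(1/2)^(73.2/17.5) + 624·(1/2)^(46.1/17.5) + 624·(1/2)^(19/17.5)
      = 34.357 + 100.5 + 294 ≈ 428.86 mg.

430 mg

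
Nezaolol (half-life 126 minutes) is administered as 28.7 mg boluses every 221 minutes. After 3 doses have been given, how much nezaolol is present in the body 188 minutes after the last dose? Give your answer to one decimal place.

14.1 mg

The 3 doses were given 630, 409, 188 minutes ago.
Total = 28.7·(1/2)^(630/126) + 28.7·(1/2)^(409/126) + 28.7·(1/2)^(188/126)
      = 0.89687 + 3.025 + 10.203 ≈ 14.125 mg.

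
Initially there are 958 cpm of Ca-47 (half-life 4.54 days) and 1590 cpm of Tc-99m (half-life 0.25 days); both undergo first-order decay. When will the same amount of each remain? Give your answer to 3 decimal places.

0.193 days

Set 958·(1/2)^(t/4.54) = 1590·(1/2)^(t/0.25).
Taking log₂: log₂(958/1590) = t·(1/4.54 − 1/0.25).
log₂(0.60252) = -0.73093; 1/4.54 − 1/0.25 = -3.7797.
t = -0.73093 / -3.7797 ≈ 0.19338 days.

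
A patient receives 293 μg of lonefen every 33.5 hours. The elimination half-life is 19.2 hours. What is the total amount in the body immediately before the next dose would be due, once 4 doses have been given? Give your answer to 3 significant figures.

The 4 doses were given 134, 100.5, 67, 33.5 hours ago.
Total = 293·(1/2)^(134/19.2) + 293·(1/2)^(100.5/19.2) + 293·(1/2)^(67/19.2) + 293·(1/2)^(33.5/19.2)
      = 2.3224 + 7.7833 + 26.085 + 87.424 ≈ 123.62 μg.

124 μg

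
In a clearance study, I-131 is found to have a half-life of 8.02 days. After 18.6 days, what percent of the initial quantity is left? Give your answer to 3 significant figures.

20.0%

n = 18.6/8.02 ≈ 2.3192 half-lives.
Fraction remaining = (1/2)^2.3192 ≈ 0.20038, i.e. 20.038%.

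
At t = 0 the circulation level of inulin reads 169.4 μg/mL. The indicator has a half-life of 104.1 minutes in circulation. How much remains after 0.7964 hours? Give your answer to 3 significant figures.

Convert the elapsed time: 0.7964 hours = 47.784 minutes.
Number of half-lives: n = 47.784/104.1 ≈ 0.45902.
Remaining = 169.4 × (1/2)^0.45902 = 169.4 × 0.72748 ≈ 123.24 μg/mL.

123 μg/mL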